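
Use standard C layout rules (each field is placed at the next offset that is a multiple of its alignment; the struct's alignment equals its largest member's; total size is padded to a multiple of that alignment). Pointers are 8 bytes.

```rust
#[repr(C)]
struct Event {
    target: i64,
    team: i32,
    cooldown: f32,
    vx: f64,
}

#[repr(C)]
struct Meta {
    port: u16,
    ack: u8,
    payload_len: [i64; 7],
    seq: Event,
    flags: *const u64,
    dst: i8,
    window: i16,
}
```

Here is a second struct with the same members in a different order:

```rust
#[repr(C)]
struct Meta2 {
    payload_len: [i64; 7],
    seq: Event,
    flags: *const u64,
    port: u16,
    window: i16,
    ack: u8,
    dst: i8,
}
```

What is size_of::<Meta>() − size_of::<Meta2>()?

Event: @0: target [8B, align 8] → 8; @8: team [4B, align 4] → 12; @12: cooldown [4B, align 4] → 16; @16: vx [8B, align 8] → 24; size 24, align 8
@0: port [2B, align 2] → 2
@2: ack [1B, align 1] → 3
+5 pad (align 8)
@8: payload_len [56B, align 8] → 64
@64: seq [24B, align 8] → 88
@88: flags [8B, align 8] → 96
@96: dst [1B, align 1] → 97
+1 pad (align 2)
@98: window [2B, align 2] → 100
+4 tail pad (align 8)
size 104, align 8
— Meta2 —
@0: payload_len [56B, align 8] → 56
@56: seq [24B, align 8] → 80
@80: flags [8B, align 8] → 88
@88: port [2B, align 2] → 90
@90: window [2B, align 2] → 92
@92: ack [1B, align 1] → 93
@93: dst [1B, align 1] → 94
+2 tail pad (align 8)
size 96, align 8
104 − 96 = 8

8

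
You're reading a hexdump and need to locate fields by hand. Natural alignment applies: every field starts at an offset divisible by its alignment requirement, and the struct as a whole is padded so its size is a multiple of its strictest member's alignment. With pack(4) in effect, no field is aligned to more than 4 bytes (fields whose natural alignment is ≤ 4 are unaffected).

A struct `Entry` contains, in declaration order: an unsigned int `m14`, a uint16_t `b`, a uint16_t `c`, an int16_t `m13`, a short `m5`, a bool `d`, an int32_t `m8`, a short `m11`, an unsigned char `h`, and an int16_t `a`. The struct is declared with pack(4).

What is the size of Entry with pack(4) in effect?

0..4  m14  (4B, 4-aligned)
4..6  b  (2B, 2-aligned)
6..8  c  (2B, 2-aligned)
8..10  m13  (2B, 2-aligned)
10..12  m5  (2B, 2-aligned)
12..13  d  (1B, 1-aligned)
13..16  -- padding (3B)
16..20  m8  (4B, 4-aligned)
20..22  m11  (2B, 2-aligned)
22..23  h  (1B, 1-aligned)
23..24  -- padding (1B)
24..26  a  (2B, 2-aligned)
26..28  -- tail padding (2B)
sizeof = 28, alignof = 4

28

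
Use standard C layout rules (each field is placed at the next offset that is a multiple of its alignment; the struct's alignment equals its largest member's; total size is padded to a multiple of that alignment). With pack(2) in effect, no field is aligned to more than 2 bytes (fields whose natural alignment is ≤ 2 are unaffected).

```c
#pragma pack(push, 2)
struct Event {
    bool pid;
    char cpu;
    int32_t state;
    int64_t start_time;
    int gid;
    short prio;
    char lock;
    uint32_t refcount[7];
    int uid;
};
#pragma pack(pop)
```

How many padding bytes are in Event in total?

1

0..1  pid  (1B, 1-aligned)
1..2  cpu  (1B, 1-aligned)
2..6  state  (4B, 2-aligned)
6..14  start_time  (8B, 2-aligned)
14..18  gid  (4B, 2-aligned)
18..20  prio  (2B, 2-aligned)
20..21  lock  (1B, 1-aligned)
21..22  -- padding (1B)
22..50  refcount  (28B, 2-aligned)
50..54  uid  (4B, 2-aligned)
sizeof = 54, alignof = 2
data bytes 53, size 54 → padding 1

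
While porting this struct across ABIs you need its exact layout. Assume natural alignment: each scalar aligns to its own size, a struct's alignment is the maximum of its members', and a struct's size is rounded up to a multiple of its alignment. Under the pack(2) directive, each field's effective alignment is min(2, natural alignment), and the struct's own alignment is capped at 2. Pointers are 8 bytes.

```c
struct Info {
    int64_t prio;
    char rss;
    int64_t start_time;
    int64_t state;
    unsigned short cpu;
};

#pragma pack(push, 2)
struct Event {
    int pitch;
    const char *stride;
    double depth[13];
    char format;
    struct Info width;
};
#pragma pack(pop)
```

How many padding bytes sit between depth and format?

0

Info: @0: prio [8B, align 8] → 8; @8: rss [1B, align 1] → 9; +7 pad (align 8); @16: start_time [8B, align 8] → 24; @24: state [8B, align 8] → 32; @32: cpu [2B, align 2] → 34; +6 tail pad (align 8); size 40, align 8
@0: pitch [4B, align 2] → 4
@4: stride [8B, align 2] → 12
@12: depth [104B, align 2] → 116
@116: format [1B, align 1] → 117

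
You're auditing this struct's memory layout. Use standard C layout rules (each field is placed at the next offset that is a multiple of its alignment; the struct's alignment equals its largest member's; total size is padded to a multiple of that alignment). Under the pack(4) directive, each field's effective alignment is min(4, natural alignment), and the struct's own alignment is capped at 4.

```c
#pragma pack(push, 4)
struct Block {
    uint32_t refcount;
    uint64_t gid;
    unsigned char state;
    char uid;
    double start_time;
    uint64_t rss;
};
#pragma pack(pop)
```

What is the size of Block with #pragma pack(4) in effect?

0..4  refcount  (4B, 4-aligned)
4..12  gid  (8B, 4-aligned)
12..13  state  (1B, 1-aligned)
13..14  uid  (1B, 1-aligned)
14..16  -- padding (2B)
16..24  start_time  (8B, 4-aligned)
24..32  rss  (8B, 4-aligned)
sizeof = 32, alignof = 4

32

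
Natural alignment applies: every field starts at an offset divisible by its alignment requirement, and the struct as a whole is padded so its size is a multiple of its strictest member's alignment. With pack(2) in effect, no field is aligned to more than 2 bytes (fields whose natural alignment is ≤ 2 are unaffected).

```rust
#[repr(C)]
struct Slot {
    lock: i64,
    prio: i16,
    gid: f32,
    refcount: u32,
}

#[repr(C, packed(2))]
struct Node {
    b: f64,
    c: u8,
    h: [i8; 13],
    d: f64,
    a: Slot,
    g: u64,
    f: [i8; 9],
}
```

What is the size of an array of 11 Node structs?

792

Slot: 0..8  lock  (8B, 8-aligned); 8..10  prio  (2B, 2-aligned); 10..12  -- padding (2B); 12..16  gid  (4B, 4-aligned); 16..20  refcount  (4B, 4-aligned); 20..24  -- tail padding (4B); sizeof = 24, alignof = 8
0..8  b  (8B, 2-aligned)
8..9  c  (1B, 1-aligned)
9..22  h  (13B, 1-aligned)
22..30  d  (8B, 2-aligned)
30..54  a  (24B, 2-aligned)
54..62  g  (8B, 2-aligned)
62..71  f  (9B, 1-aligned)
71..72  -- tail padding (1B)
sizeof = 72, alignof = 2
array of 11: 11 × 72 = 792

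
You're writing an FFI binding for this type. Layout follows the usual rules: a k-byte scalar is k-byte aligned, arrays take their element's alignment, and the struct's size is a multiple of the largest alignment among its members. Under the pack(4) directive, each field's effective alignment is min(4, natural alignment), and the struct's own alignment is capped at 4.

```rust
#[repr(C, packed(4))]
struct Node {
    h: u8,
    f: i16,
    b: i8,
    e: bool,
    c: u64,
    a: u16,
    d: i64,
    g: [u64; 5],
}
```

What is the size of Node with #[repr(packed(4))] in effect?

68

h at 0 (size 1, align 1) → ends 1
pad 1 to align 2 for f
f at 2 (size 2, align 2) → ends 4
b at 4 (size 1, align 1) → ends 5
e at 5 (size 1, align 1) → ends 6
pad 2 to align 4 for c
c at 8 (size 8, align 4) → ends 16
a at 16 (size 2, align 2) → ends 18
pad 2 to align 4 for d
d at 20 (size 8, align 4) → ends 28
g at 28 (size 40, align 4) → ends 68
total 68 bytes, alignment 4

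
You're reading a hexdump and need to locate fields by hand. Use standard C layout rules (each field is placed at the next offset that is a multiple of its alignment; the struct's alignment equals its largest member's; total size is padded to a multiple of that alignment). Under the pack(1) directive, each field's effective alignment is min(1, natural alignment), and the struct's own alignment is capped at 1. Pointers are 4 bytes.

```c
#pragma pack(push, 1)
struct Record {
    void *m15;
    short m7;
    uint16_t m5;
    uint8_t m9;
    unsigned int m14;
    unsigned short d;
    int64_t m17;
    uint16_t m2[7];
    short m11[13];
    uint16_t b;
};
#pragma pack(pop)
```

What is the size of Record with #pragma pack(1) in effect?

65

@0: m15 [4B, align 1] → 4
@4: m7 [2B, align 1] → 6
@6: m5 [2B, align 1] → 8
@8: m9 [1B, align 1] → 9
@9: m14 [4B, align 1] → 13
@13: d [2B, align 1] → 15
@15: m17 [8B, align 1] → 23
@23: m2 [14B, align 1] → 37
@37: m11 [26B, align 1] → 63
@63: b [2B, align 1] → 65
size 65, align 1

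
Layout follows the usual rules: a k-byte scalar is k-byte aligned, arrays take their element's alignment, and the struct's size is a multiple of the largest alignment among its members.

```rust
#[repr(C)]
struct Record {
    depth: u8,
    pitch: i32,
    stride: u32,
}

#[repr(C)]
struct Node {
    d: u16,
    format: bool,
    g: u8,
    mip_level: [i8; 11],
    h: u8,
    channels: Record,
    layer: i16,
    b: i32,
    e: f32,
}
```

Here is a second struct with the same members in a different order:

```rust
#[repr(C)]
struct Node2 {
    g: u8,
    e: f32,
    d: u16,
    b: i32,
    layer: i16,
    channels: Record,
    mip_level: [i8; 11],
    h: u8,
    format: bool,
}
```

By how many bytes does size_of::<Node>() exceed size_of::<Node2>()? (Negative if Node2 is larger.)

Record: depth at 0 (size 1, align 1) → ends 1; pad 3 to align 4 for pitch; pitch at 4 (size 4, align 4) → ends 8; stride at 8 (size 4, align 4) → ends 12; total 12 bytes, alignment 4
d at 0 (size 2, align 2) → ends 2
format at 2 (size 1, align 1) → ends 3
g at 3 (size 1, align 1) → ends 4
mip_level at 4 (size 11, align 1) → ends 15
h at 15 (size 1, align 1) → ends 16
channels at 16 (size 12, align 4) → ends 28
layer at 28 (size 2, align 2) → ends 30
pad 2 to align 4 for b
b at 32 (size 4, align 4) → ends 36
e at 36 (size 4, align 4) → ends 40
total 40 bytes, alignment 4
— Node2 —
g at 0 (size 1, align 1) → ends 1
pad 3 to align 4 for e
e at 4 (size 4, align 4) → ends 8
d at 8 (size 2, align 2) → ends 10
pad 2 to align 4 for b
b at 12 (size 4, align 4) → ends 16
layer at 16 (size 2, align 2) → ends 18
pad 2 to align 4 for channels
channels at 20 (size 12, align 4) → ends 32
mip_level at 32 (size 11, align 1) → ends 43
h at 43 (size 1, align 1) → ends 44
format at 44 (size 1, align 1) → ends 45
tail pad 3 to reach multiple of 4
total 48 bytes, alignment 4
40 − 48 = -8

-8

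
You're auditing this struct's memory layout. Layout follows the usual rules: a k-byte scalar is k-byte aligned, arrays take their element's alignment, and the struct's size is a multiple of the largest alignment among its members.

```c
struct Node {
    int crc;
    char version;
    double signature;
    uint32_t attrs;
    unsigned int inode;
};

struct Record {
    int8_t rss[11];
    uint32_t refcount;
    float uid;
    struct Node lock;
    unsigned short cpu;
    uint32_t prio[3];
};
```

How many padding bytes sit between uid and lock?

4

Node: crc at 0 (size 4, align 4) → ends 4; version at 4 (size 1, align 1) → ends 5; pad 3 to align 8 for signature; signature at 8 (size 8, align 8) → ends 16; attrs at 16 (size 4, align 4) → ends 20; inode at 20 (size 4, align 4) → ends 24; total 24 bytes, alignment 8
rss at 0 (size 11, align 1) → ends 11
pad 1 to align 4 for refcount
refcount at 12 (size 4, align 4) → ends 16
uid at 16 (size 4, align 4) → ends 20
pad 4 to align 8 for lock
lock at 24 (size 24, align 8) → ends 48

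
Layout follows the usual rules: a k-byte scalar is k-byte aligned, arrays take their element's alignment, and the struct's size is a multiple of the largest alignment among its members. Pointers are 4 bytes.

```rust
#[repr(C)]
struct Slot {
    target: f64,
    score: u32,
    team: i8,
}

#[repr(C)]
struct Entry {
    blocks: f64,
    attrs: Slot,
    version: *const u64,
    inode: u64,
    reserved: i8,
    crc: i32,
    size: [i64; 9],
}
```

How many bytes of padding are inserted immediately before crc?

3

Slot: @0: target [8B, align 8] → 8; @8: score [4B, align 4] → 12; @12: team [1B, align 1] → 13; +3 tail pad (align 8); size 16, align 8
@0: blocks [8B, align 8] → 8
@8: attrs [16B, align 8] → 24
@24: version [4B, align 4] → 28
+4 pad (align 8)
@32: inode [8B, align 8] → 40
@40: reserved [1B, align 1] → 41
+3 pad (align 4)
@44: crc [4B, align 4] → 48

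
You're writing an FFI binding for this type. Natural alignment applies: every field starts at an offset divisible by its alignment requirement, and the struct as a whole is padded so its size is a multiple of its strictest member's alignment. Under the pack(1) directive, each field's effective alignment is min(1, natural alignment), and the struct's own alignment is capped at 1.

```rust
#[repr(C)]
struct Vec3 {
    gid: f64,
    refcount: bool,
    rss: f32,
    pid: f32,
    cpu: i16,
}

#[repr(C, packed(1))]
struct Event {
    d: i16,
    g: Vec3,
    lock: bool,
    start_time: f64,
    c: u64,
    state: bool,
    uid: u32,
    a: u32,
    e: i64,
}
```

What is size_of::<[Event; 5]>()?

300

Vec3: 0..8  gid  (8B, 8-aligned); 8..9  refcount  (1B, 1-aligned); 9..12  -- padding (3B); 12..16  rss  (4B, 4-aligned); 16..20  pid  (4B, 4-aligned); 20..22  cpu  (2B, 2-aligned); 22..24  -- tail padding (2B); sizeof = 24, alignof = 8
0..2  d  (2B, 1-aligned)
2..26  g  (24B, 1-aligned)
26..27  lock  (1B, 1-aligned)
27..35  start_time  (8B, 1-aligned)
35..43  c  (8B, 1-aligned)
43..44  state  (1B, 1-aligned)
44..48  uid  (4B, 1-aligned)
48..52  a  (4B, 1-aligned)
52..60  e  (8B, 1-aligned)
sizeof = 60, alignof = 1
array of 5: 5 × 60 = 300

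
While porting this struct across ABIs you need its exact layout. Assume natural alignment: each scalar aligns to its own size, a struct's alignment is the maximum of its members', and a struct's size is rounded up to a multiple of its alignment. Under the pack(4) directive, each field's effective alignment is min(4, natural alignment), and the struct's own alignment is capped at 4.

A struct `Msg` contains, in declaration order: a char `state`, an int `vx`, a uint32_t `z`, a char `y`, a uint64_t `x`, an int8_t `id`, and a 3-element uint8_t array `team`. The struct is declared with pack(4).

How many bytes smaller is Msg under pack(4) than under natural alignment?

4

natural layout:
  @0: state [1B, align 1] → 1
  +3 pad (align 4)
  @4: vx [4B, align 4] → 8
  @8: z [4B, align 4] → 12
  @12: y [1B, align 1] → 13
  +3 pad (align 8)
  @16: x [8B, align 8] → 24
  @24: id [1B, align 1] → 25
  @25: team [3B, align 1] → 28
  +4 tail pad (align 8)
  size 32, align 8
packed(4) layout:
  @0: state [1B, align 1] → 1
  +3 pad (align 4)
  @4: vx [4B, align 4] → 8
  @8: z [4B, align 4] → 12
  @12: y [1B, align 1] → 13
  +3 pad (align 4)
  @16: x [8B, align 4] → 24
  @24: id [1B, align 1] → 25
  @25: team [3B, align 1] → 28
  size 28, align 4
32 − 28 = 4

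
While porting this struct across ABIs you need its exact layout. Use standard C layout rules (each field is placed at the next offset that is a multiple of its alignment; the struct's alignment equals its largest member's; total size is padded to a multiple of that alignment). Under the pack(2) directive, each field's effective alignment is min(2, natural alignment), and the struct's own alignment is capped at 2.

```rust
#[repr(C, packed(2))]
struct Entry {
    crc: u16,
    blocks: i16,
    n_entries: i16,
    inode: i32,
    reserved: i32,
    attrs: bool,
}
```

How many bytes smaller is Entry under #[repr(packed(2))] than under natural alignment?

4

natural layout:
  0..2  crc  (2B, 2-aligned)
  2..4  blocks  (2B, 2-aligned)
  4..6  n_entries  (2B, 2-aligned)
  6..8  -- padding (2B)
  8..12  inode  (4B, 4-aligned)
  12..16  reserved  (4B, 4-aligned)
  16..17  attrs  (1B, 1-aligned)
  17..20  -- tail padding (3B)
  sizeof = 20, alignof = 4
packed(2) layout:
  0..2  crc  (2B, 2-aligned)
  2..4  blocks  (2B, 2-aligned)
  4..6  n_entries  (2B, 2-aligned)
  6..10  inode  (4B, 2-aligned)
  10..14  reserved  (4B, 2-aligned)
  14..15  attrs  (1B, 1-aligned)
  15..16  -- tail padding (1B)
  sizeof = 16, alignof = 2
20 − 16 = 4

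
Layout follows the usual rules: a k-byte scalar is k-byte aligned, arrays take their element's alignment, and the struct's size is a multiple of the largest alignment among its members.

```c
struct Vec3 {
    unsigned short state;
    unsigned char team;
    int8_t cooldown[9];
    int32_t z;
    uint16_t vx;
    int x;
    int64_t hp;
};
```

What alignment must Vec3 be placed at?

8

member alignments: state=2, team=1, cooldown=1, z=4, vx=2, x=4, hp=8
max = 8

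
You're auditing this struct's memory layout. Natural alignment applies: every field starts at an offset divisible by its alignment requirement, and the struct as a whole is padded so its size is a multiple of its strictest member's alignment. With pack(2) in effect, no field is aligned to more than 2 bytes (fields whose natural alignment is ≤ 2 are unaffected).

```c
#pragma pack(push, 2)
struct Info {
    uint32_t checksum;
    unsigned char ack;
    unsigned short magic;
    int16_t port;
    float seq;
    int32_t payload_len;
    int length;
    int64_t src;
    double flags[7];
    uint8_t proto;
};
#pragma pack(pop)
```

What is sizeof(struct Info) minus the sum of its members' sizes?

@0: checksum [4B, align 2] → 4
@4: ack [1B, align 1] → 5
+1 pad (align 2)
@6: magic [2B, align 2] → 8
@8: port [2B, align 2] → 10
@10: seq [4B, align 2] → 14
@14: payload_len [4B, align 2] → 18
@18: length [4B, align 2] → 22
@22: src [8B, align 2] → 30
@30: flags [56B, align 2] → 86
@86: proto [1B, align 1] → 87
+1 tail pad (align 2)
size 88, align 2
data bytes 86, size 88 → padding 2

2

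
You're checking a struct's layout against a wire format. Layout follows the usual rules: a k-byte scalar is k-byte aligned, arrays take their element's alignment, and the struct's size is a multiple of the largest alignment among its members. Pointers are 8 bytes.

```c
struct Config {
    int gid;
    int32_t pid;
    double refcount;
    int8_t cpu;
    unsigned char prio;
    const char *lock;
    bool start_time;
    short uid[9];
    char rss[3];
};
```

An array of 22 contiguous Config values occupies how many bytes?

1232

gid at 0 (size 4, align 4) → ends 4
pid at 4 (size 4, align 4) → ends 8
refcount at 8 (size 8, align 8) → ends 16
cpu at 16 (size 1, align 1) → ends 17
prio at 17 (size 1, align 1) → ends 18
pad 6 to align 8 for lock
lock at 24 (size 8, align 8) → ends 32
start_time at 32 (size 1, align 1) → ends 33
pad 1 to align 2 for uid
uid at 34 (size 18, align 2) → ends 52
rss at 52 (size 3, align 1) → ends 55
tail pad 1 to reach multiple of 8
total 56 bytes, alignment 8
array of 22: 22 × 56 = 1232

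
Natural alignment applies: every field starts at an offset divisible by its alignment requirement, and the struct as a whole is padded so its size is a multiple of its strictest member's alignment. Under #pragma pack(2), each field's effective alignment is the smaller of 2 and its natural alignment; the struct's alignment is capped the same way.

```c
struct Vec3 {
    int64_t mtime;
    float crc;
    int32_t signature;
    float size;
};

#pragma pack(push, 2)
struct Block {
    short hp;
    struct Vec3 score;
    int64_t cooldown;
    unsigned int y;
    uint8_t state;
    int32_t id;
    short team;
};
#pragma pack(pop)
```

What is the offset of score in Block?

Vec3: 0..8  mtime  (8B, 8-aligned); 8..12  crc  (4B, 4-aligned); 12..16  signature  (4B, 4-aligned); 16..20  size  (4B, 4-aligned); 20..24  -- tail padding (4B); sizeof = 24, alignof = 8
0..2  hp  (2B, 2-aligned)
2..26  score  (24B, 2-aligned)

2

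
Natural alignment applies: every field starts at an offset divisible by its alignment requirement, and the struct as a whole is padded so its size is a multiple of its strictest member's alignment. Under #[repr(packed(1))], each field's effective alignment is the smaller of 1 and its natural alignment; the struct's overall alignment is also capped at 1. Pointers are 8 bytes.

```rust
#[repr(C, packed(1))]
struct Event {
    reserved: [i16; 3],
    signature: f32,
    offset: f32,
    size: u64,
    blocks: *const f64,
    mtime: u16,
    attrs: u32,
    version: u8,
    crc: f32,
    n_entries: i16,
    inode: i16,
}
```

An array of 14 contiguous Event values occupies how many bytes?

reserved at 0 (size 6, align 1) → ends 6
signature at 6 (size 4, align 1) → ends 10
offset at 10 (size 4, align 1) → ends 14
size at 14 (size 8, align 1) → ends 22
blocks at 22 (size 8, align 1) → ends 30
mtime at 30 (size 2, align 1) → ends 32
attrs at 32 (size 4, align 1) → ends 36
version at 36 (size 1, align 1) → ends 37
crc at 37 (size 4, align 1) → ends 41
n_entries at 41 (size 2, align 1) → ends 43
inode at 43 (size 2, align 1) → ends 45
total 45 bytes, alignment 1
array of 14: 14 × 45 = 630

630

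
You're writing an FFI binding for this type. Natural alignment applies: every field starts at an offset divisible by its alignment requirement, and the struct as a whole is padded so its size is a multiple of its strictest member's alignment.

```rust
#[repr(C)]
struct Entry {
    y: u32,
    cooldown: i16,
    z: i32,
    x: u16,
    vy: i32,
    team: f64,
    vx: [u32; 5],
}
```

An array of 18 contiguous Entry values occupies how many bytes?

0..4  y  (4B, 4-aligned)
4..6  cooldown  (2B, 2-aligned)
6..8  -- padding (2B)
8..12  z  (4B, 4-aligned)
12..14  x  (2B, 2-aligned)
14..16  -- padding (2B)
16..20  vy  (4B, 4-aligned)
20..24  -- padding (4B)
24..32  team  (8B, 8-aligned)
32..52  vx  (20B, 4-aligned)
52..56  -- tail padding (4B)
sizeof = 56, alignof = 8
array of 18: 18 × 56 = 1008

1008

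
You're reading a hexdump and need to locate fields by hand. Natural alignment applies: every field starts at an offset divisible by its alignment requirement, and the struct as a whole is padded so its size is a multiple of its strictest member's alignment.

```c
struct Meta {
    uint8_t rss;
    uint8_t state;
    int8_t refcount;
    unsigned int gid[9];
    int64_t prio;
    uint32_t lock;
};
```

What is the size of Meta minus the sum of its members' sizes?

5

rss at 0 (size 1, align 1) → ends 1
state at 1 (size 1, align 1) → ends 2
refcount at 2 (size 1, align 1) → ends 3
pad 1 to align 4 for gid
gid at 4 (size 36, align 4) → ends 40
prio at 40 (size 8, align 8) → ends 48
lock at 48 (size 4, align 4) → ends 52
tail pad 4 to reach multiple of 8
total 56 bytes, alignment 8
data bytes 51, size 56 → padding 5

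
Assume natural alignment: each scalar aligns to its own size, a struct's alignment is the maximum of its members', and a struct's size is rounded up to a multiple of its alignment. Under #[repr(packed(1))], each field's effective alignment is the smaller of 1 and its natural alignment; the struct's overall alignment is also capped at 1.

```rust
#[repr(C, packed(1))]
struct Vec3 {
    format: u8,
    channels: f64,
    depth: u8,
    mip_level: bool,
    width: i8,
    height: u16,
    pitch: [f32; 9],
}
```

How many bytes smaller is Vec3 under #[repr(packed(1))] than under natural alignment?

14

natural layout:
  format at 0 (size 1, align 1) → ends 1
  pad 7 to align 8 for channels
  channels at 8 (size 8, align 8) → ends 16
  depth at 16 (size 1, align 1) → ends 17
  mip_level at 17 (size 1, align 1) → ends 18
  width at 18 (size 1, align 1) → ends 19
  pad 1 to align 2 for height
  height at 20 (size 2, align 2) → ends 22
  pad 2 to align 4 for pitch
  pitch at 24 (size 36, align 4) → ends 60
  tail pad 4 to reach multiple of 8
  total 64 bytes, alignment 8
packed(1) layout:
  format at 0 (size 1, align 1) → ends 1
  channels at 1 (size 8, align 1) → ends 9
  depth at 9 (size 1, align 1) → ends 10
  mip_level at 10 (size 1, align 1) → ends 11
  width at 11 (size 1, align 1) → ends 12
  height at 12 (size 2, align 1) → ends 14
  pitch at 14 (size 36, align 1) → ends 50
  total 50 bytes, alignment 1
64 − 50 = 14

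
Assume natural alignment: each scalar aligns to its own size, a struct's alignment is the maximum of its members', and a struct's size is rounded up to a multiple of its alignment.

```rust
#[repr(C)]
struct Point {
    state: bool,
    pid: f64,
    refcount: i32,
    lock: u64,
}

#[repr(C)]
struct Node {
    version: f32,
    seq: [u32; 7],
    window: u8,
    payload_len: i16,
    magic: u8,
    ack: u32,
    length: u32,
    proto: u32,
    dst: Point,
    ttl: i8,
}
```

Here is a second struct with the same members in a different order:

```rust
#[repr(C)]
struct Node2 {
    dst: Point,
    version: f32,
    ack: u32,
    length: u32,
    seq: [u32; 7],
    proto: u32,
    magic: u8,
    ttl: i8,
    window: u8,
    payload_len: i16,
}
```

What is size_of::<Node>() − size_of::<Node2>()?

8

Point: @0: state [1B, align 1] → 1; +7 pad (align 8); @8: pid [8B, align 8] → 16; @16: refcount [4B, align 4] → 20; +4 pad (align 8); @24: lock [8B, align 8] → 32; size 32, align 8
@0: version [4B, align 4] → 4
@4: seq [28B, align 4] → 32
@32: window [1B, align 1] → 33
+1 pad (align 2)
@34: payload_len [2B, align 2] → 36
@36: magic [1B, align 1] → 37
+3 pad (align 4)
@40: ack [4B, align 4] → 44
@44: length [4B, align 4] → 48
@48: proto [4B, align 4] → 52
+4 pad (align 8)
@56: dst [32B, align 8] → 88
@88: ttl [1B, align 1] → 89
+7 tail pad (align 8)
size 96, align 8
— Node2 —
@0: dst [32B, align 8] → 32
@32: version [4B, align 4] → 36
@36: ack [4B, align 4] → 40
@40: length [4B, align 4] → 44
@44: seq [28B, align 4] → 72
@72: proto [4B, align 4] → 76
@76: magic [1B, align 1] → 77
@77: ttl [1B, align 1] → 78
@78: window [1B, align 1] → 79
+1 pad (align 2)
@80: payload_len [2B, align 2] → 82
+6 tail pad (align 8)
size 88, align 8
96 − 88 = 8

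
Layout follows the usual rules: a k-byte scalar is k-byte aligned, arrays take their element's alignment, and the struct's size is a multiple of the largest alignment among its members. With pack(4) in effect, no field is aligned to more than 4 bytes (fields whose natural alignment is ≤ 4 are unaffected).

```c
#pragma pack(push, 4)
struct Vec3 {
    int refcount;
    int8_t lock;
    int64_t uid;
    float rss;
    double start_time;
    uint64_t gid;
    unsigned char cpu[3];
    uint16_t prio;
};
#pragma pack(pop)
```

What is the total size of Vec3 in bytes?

44

@0: refcount [4B, align 4] → 4
@4: lock [1B, align 1] → 5
+3 pad (align 4)
@8: uid [8B, align 4] → 16
@16: rss [4B, align 4] → 20
@20: start_time [8B, align 4] → 28
@28: gid [8B, align 4] → 36
@36: cpu [3B, align 1] → 39
+1 pad (align 2)
@40: prio [2B, align 2] → 42
+2 tail pad (align 4)
size 44, align 4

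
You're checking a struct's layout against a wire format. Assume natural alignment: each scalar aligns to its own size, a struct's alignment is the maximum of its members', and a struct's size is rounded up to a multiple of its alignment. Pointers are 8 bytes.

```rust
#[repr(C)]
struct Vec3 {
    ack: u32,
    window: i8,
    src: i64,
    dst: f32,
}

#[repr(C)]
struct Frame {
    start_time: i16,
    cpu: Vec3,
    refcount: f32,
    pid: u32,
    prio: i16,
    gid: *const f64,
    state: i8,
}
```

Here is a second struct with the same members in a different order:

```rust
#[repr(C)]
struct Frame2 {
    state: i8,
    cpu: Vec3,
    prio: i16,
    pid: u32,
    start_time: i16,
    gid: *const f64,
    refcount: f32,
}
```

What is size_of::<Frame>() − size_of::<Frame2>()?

Vec3: ack at 0 (size 4, align 4) → ends 4; window at 4 (size 1, align 1) → ends 5; pad 3 to align 8 for src; src at 8 (size 8, align 8) → ends 16; dst at 16 (size 4, align 4) → ends 20; tail pad 4 to reach multiple of 8; total 24 bytes, alignment 8
start_time at 0 (size 2, align 2) → ends 2
pad 6 to align 8 for cpu
cpu at 8 (size 24, align 8) → ends 32
refcount at 32 (size 4, align 4) → ends 36
pid at 36 (size 4, align 4) → ends 40
prio at 40 (size 2, align 2) → ends 42
pad 6 to align 8 for gid
gid at 48 (size 8, align 8) → ends 56
state at 56 (size 1, align 1) → ends 57
tail pad 7 to reach multiple of 8
total 64 bytes, alignment 8
— Frame2 —
state at 0 (size 1, align 1) → ends 1
pad 7 to align 8 for cpu
cpu at 8 (size 24, align 8) → ends 32
prio at 32 (size 2, align 2) → ends 34
pad 2 to align 4 for pid
pid at 36 (size 4, align 4) → ends 40
start_time at 40 (size 2, align 2) → ends 42
pad 6 to align 8 for gid
gid at 48 (size 8, align 8) → ends 56
refcount at 56 (size 4, align 4) → ends 60
tail pad 4 to reach multiple of 8
total 64 bytes, alignment 8
64 − 64 = 0

0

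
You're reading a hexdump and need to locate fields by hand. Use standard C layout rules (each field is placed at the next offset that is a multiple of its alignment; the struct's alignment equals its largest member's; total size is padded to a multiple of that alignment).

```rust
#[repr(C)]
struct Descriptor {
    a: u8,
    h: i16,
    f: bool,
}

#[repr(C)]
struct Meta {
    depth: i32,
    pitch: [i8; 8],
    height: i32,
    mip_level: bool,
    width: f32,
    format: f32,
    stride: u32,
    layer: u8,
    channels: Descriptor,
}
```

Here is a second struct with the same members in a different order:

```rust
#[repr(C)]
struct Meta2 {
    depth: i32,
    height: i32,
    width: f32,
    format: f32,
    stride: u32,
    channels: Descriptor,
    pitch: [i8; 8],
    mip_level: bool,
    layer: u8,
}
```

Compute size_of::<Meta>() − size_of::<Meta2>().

4

Descriptor: 0..1  a  (1B, 1-aligned); 1..2  -- padding (1B); 2..4  h  (2B, 2-aligned); 4..5  f  (1B, 1-aligned); 5..6  -- tail padding (1B); sizeof = 6, alignof = 2
0..4  depth  (4B, 4-aligned)
4..12  pitch  (8B, 1-aligned)
12..16  height  (4B, 4-aligned)
16..17  mip_level  (1B, 1-aligned)
17..20  -- padding (3B)
20..24  width  (4B, 4-aligned)
24..28  format  (4B, 4-aligned)
28..32  stride  (4B, 4-aligned)
32..33  layer  (1B, 1-aligned)
33..34  -- padding (1B)
34..40  channels  (6B, 2-aligned)
sizeof = 40, alignof = 4
— Meta2 —
0..4  depth  (4B, 4-aligned)
4..8  height  (4B, 4-aligned)
8..12  width  (4B, 4-aligned)
12..16  format  (4B, 4-aligned)
16..20  stride  (4B, 4-aligned)
20..26  channels  (6B, 2-aligned)
26..34  pitch  (8B, 1-aligned)
34..35  mip_level  (1B, 1-aligned)
35..36  layer  (1B, 1-aligned)
sizeof = 36, alignof = 4
40 − 36 = 4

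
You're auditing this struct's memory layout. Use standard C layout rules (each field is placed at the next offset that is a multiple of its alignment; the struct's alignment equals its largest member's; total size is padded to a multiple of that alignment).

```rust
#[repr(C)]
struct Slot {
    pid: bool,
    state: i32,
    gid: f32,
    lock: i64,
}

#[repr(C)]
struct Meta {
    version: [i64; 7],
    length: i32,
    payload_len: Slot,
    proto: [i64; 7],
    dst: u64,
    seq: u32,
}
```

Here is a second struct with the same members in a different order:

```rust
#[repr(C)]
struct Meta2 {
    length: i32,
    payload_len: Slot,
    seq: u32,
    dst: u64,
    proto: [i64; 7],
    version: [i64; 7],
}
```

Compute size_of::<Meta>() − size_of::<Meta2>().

Slot: pid at 0 (size 1, align 1) → ends 1; pad 3 to align 4 for state; state at 4 (size 4, align 4) → ends 8; gid at 8 (size 4, align 4) → ends 12; pad 4 to align 8 for lock; lock at 16 (size 8, align 8) → ends 24; total 24 bytes, alignment 8
version at 0 (size 56, align 8) → ends 56
length at 56 (size 4, align 4) → ends 60
pad 4 to align 8 for payload_len
payload_len at 64 (size 24, align 8) → ends 88
proto at 88 (size 56, align 8) → ends 144
dst at 144 (size 8, align 8) → ends 152
seq at 152 (size 4, align 4) → ends 156
tail pad 4 to reach multiple of 8
total 160 bytes, alignment 8
— Meta2 —
length at 0 (size 4, align 4) → ends 4
pad 4 to align 8 for payload_len
payload_len at 8 (size 24, align 8) → ends 32
seq at 32 (size 4, align 4) → ends 36
pad 4 to align 8 for dst
dst at 40 (size 8, align 8) → ends 48
proto at 48 (size 56, align 8) → ends 104
version at 104 (size 56, align 8) → ends 160
total 160 bytes, alignment 8
160 − 160 = 0

0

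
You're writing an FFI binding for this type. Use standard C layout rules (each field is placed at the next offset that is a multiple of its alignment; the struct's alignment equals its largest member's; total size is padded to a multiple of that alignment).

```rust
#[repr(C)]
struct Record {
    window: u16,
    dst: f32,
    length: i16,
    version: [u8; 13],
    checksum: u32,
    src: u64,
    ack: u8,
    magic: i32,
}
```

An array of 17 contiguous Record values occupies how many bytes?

816

0..2  window  (2B, 2-aligned)
2..4  -- padding (2B)
4..8  dst  (4B, 4-aligned)
8..10  length  (2B, 2-aligned)
10..23  version  (13B, 1-aligned)
23..24  -- padding (1B)
24..28  checksum  (4B, 4-aligned)
28..32  -- padding (4B)
32..40  src  (8B, 8-aligned)
40..41  ack  (1B, 1-aligned)
41..44  -- padding (3B)
44..48  magic  (4B, 4-aligned)
sizeof = 48, alignof = 8
array of 17: 17 × 48 = 816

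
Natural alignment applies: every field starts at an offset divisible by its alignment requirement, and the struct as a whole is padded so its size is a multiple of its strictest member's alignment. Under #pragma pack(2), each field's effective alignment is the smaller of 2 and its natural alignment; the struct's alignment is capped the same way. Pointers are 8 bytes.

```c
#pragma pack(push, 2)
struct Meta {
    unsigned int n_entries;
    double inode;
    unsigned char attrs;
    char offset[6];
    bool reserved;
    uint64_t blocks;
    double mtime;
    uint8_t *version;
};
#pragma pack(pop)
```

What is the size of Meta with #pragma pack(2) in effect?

0..4  n_entries  (4B, 2-aligned)
4..12  inode  (8B, 2-aligned)
12..13  attrs  (1B, 1-aligned)
13..19  offset  (6B, 1-aligned)
19..20  reserved  (1B, 1-aligned)
20..28  blocks  (8B, 2-aligned)
28..36  mtime  (8B, 2-aligned)
36..44  version  (8B, 2-aligned)
sizeof = 44, alignof = 2

44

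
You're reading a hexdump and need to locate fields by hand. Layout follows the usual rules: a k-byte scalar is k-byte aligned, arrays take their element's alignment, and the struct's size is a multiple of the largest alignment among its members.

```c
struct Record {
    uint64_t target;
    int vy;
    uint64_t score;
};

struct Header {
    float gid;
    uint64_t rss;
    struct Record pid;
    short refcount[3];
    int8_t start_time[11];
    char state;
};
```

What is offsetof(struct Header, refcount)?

Record: 0..8  target  (8B, 8-aligned); 8..12  vy  (4B, 4-aligned); 12..16  -- padding (4B); 16..24  score  (8B, 8-aligned); sizeof = 24, alignof = 8
0..4  gid  (4B, 4-aligned)
4..8  -- padding (4B)
8..16  rss  (8B, 8-aligned)
16..40  pid  (24B, 8-aligned)
40..46  refcount  (6B, 2-aligned)

40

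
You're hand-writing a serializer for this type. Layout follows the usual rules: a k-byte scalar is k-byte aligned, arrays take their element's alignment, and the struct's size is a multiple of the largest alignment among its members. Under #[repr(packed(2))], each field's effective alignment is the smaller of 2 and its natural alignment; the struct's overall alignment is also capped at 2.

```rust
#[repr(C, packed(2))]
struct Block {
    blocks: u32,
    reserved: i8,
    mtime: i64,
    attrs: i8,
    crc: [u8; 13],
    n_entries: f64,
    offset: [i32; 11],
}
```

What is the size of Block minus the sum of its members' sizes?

@0: blocks [4B, align 2] → 4
@4: reserved [1B, align 1] → 5
+1 pad (align 2)
@6: mtime [8B, align 2] → 14
@14: attrs [1B, align 1] → 15
@15: crc [13B, align 1] → 28
@28: n_entries [8B, align 2] → 36
@36: offset [44B, align 2] → 80
size 80, align 2
data bytes 79, size 80 → padding 1

1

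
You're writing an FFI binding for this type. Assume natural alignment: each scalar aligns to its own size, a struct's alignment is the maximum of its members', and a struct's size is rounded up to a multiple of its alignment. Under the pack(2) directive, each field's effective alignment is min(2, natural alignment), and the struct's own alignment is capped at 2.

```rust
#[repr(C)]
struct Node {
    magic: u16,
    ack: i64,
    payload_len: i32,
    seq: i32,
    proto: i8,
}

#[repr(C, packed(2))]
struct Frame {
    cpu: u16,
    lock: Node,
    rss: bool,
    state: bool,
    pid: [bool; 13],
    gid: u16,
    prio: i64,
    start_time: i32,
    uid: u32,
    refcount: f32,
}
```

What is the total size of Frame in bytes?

Node: 0..2  magic  (2B, 2-aligned); 2..8  -- padding (6B); 8..16  ack  (8B, 8-aligned); 16..20  payload_len  (4B, 4-aligned); 20..24  seq  (4B, 4-aligned); 24..25  proto  (1B, 1-aligned); 25..32  -- tail padding (7B); sizeof = 32, alignof = 8
0..2  cpu  (2B, 2-aligned)
2..34  lock  (32B, 2-aligned)
34..35  rss  (1B, 1-aligned)
35..36  state  (1B, 1-aligned)
36..49  pid  (13B, 1-aligned)
49..50  -- padding (1B)
50..52  gid  (2B, 2-aligned)
52..60  prio  (8B, 2-aligned)
60..64  start_time  (4B, 2-aligned)
64..68  uid  (4B, 2-aligned)
68..72  refcount  (4B, 2-aligned)
sizeof = 72, alignof = 2

72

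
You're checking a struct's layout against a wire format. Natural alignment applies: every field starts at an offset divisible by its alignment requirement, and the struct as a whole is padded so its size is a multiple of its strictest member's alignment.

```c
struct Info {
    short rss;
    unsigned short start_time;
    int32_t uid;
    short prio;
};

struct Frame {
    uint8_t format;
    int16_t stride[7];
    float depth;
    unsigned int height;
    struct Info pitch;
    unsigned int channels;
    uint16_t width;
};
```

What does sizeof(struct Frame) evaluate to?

44 bytes

Info: @0: rss [2B, align 2] → 2; @2: start_time [2B, align 2] → 4; @4: uid [4B, align 4] → 8; @8: prio [2B, align 2] → 10; +2 tail pad (align 4); size 12, align 4
@0: format [1B, align 1] → 1
+1 pad (align 2)
@2: stride [14B, align 2] → 16
@16: depth [4B, align 4] → 20
@20: height [4B, align 4] → 24
@24: pitch [12B, align 4] → 36
@36: channels [4B, align 4] → 40
@40: width [2B, align 2] → 42
+2 tail pad (align 4)
size 44, align 4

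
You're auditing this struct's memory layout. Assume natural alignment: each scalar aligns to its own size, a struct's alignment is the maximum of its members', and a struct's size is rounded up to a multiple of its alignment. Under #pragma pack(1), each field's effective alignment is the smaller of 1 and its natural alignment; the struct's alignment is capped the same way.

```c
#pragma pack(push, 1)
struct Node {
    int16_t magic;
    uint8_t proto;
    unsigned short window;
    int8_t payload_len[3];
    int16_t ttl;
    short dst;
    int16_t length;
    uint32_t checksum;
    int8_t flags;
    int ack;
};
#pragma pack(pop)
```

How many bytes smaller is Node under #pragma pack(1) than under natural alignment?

5

natural layout:
  magic at 0 (size 2, align 2) → ends 2
  proto at 2 (size 1, align 1) → ends 3
  pad 1 to align 2 for window
  window at 4 (size 2, align 2) → ends 6
  payload_len at 6 (size 3, align 1) → ends 9
  pad 1 to align 2 for ttl
  ttl at 10 (size 2, align 2) → ends 12
  dst at 12 (size 2, align 2) → ends 14
  length at 14 (size 2, align 2) → ends 16
  checksum at 16 (size 4, align 4) → ends 20
  flags at 20 (size 1, align 1) → ends 21
  pad 3 to align 4 for ack
  ack at 24 (size 4, align 4) → ends 28
  total 28 bytes, alignment 4
packed(1) layout:
  magic at 0 (size 2, align 1) → ends 2
  proto at 2 (size 1, align 1) → ends 3
  window at 3 (size 2, align 1) → ends 5
  payload_len at 5 (size 3, align 1) → ends 8
  ttl at 8 (size 2, align 1) → ends 10
  dst at 10 (size 2, align 1) → ends 12
  length at 12 (size 2, align 1) → ends 14
  checksum at 14 (size 4, align 1) → ends 18
  flags at 18 (size 1, align 1) → ends 19
  ack at 19 (size 4, align 1) → ends 23
  total 23 bytes, alignment 1
28 − 23 = 5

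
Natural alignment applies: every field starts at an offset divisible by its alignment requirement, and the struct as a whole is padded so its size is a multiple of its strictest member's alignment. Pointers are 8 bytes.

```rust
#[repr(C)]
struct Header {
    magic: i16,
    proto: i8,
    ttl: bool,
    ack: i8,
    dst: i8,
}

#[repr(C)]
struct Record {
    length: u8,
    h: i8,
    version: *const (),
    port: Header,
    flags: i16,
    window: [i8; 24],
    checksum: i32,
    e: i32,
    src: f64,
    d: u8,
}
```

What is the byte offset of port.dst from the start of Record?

Header: 0..2  magic  (2B, 2-aligned); 2..3  proto  (1B, 1-aligned); 3..4  ttl  (1B, 1-aligned); 4..5  ack  (1B, 1-aligned); 5..6  dst  (1B, 1-aligned); sizeof = 6, alignof = 2
0..1  length  (1B, 1-aligned)
1..2  h  (1B, 1-aligned)
2..8  -- padding (6B)
8..16  version  (8B, 8-aligned)
16..22  port  (6B, 2-aligned)
within Header: dst at 5
16 + 5 = 21

21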